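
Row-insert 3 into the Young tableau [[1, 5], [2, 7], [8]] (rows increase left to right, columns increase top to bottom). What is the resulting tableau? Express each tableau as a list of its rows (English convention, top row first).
In row 1, 3 replaces 5 (the leftmost entry greater than 3); 5 is bumped to row 2. In row 2, 5 replaces 7 (the leftmost entry greater than 5); 7 is bumped to row 3. In row 3, 7 replaces 8 (the leftmost entry greater than 7); 8 is bumped to row 4. 8 starts a new row 4. The new tableau is [[1, 3], [2, 5], [7], [8]].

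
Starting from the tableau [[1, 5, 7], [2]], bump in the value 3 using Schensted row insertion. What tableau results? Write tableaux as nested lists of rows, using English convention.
In row 1, 3 replaces 5 (the leftmost entry greater than 3); 5 is bumped to row 2. 5 is appended to row 2. The new tableau is [[1, 3, 7], [2, 5]].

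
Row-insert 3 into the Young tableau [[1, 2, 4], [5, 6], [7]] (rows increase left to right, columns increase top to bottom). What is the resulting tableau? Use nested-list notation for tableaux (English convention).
[[1, 2, 3], [4, 6], [5], [7]]

In row 1, 3 replaces 4 (the leftmost entry greater than 3); 4 is bumped to row 2. In row 2, 4 replaces 5 (the leftmost entry greater than 4); 5 is bumped to row 3. In row 3, 5 replaces 7 (the leftmost entry greater than 5); 7 is bumped to row 4. 7 starts a new row 4. The new tableau is [[1, 2, 3], [4, 6], [5], [7]].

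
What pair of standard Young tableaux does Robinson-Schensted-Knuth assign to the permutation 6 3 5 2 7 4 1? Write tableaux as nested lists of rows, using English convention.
Insert each entry of the permutation into P by Schensted row insertion, recording in Q the position of each new cell.

Insert 6: appended to row 1. P = [[6]].
Insert 3: 3 bumps 6 from row 1; 6 starts row 2. P = [[3], [6]].
Insert 5: appended to row 1. P = [[3, 5], [6]].
Insert 2: 2 bumps 3 from row 1; 3 bumps 6 from row 2; 6 starts row 3. P = [[2, 5], [3], [6]].
Insert 7: appended to row 1. P = [[2, 5, 7], [3], [6]].
Insert 4: 4 bumps 5 from row 1; 5 appends to row 2. P = [[2, 4, 7], [3, 5], [6]].
Insert 1: 1 bumps 2 from row 1; 2 bumps 3 from row 2; 3 bumps 6 from row 3; 6 starts row 4. P = [[1, 4, 7], [2, 5], [3], [6]].

So P = [[1, 4, 7], [2, 5], [3], [6]], Q = [[1, 3, 5], [2, 6], [4], [7]].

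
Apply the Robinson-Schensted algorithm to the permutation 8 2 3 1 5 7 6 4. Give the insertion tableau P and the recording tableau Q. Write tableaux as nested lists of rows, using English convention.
Insert each entry of the permutation into P by Schensted row insertion, recording in Q the position of each new cell.

Insert 8: appended to row 1. P = [[8]], Q = [[1]].
Insert 2: 2 bumps 8 from row 1; 8 starts row 2. P = [[2], [8]], Q = [[1], [2]].
Insert 3: appended to row 1. P = [[2, 3], [8]], Q = [[1, 3], [2]].
Insert 1: 1 bumps 2 from row 1; 2 bumps 8 from row 2; 8 starts row 3. P = [[1, 3], [2], [8]], Q = [[1, 3], [2], [4]].
Insert 5: appended to row 1. P = [[1, 3, 5], [2], [8]], Q = [[1, 3, 5], [2], [4]].
Insert 7: appended to row 1. P = [[1, 3, 5, 7], [2], [8]], Q = [[1, 3, 5, 6], [2], [4]].
Insert 6: 6 bumps 7 from row 1; 7 appends to row 2. P = [[1, 3, 5, 6], [2, 7], [8]], Q = [[1, 3, 5, 6], [2, 7], [4]].
Insert 4: 4 bumps 5 from row 1; 5 bumps 7 from row 2; 7 bumps 8 from row 3; 8 starts row 4. P = [[1, 3, 4, 6], [2, 5], [7], [8]], Q = [[1, 3, 5, 6], [2, 7], [4], [8]].

So P = [[1, 3, 4, 6], [2, 5], [7], [8]], Q = [[1, 3, 5, 6], [2, 7], [4], [8]].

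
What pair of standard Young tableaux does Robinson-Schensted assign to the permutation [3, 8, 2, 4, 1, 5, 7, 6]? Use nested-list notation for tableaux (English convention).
Insert each entry of the permutation into P by Schensted row insertion, recording in Q the position of each new cell.

Insert 3: appended to row 1. P = [[3]].
Insert 8: appended to row 1. P = [[3, 8]].
Insert 2: 2 bumps 3 from row 1; 3 starts row 2. P = [[2, 8], [3]].
Insert 4: 4 bumps 8 from row 1; 8 appends to row 2. P = [[2, 4], [3, 8]].
Insert 1: 1 bumps 2 from row 1; 2 bumps 3 from row 2; 3 starts row 3. P = [[1, 4], [2, 8], [3]].
Insert 5: appended to row 1. P = [[1, 4, 5], [2, 8], [3]].
Insert 7: appended to row 1. P = [[1, 4, 5, 7], [2, 8], [3]].
Insert 6: 6 bumps 7 from row 1; 7 bumps 8 from row 2; 8 appends to row 3. P = [[1, 4, 5, 6], [2, 7], [3, 8]].

So P = [[1, 4, 5, 6], [2, 7], [3, 8]], Q = [[1, 2, 6, 7], [3, 4], [5, 8]].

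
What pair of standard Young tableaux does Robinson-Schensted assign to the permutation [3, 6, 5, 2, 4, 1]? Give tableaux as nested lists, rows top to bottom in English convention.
Insert each entry of the permutation into P by Schensted row insertion, recording in Q the position of each new cell.

After inserting 3: P = [[3]].
After inserting 6: P = [[3, 6]].
After inserting 5: P = [[3, 5], [6]].
After inserting 2: P = [[2, 5], [3], [6]].
After inserting 4: P = [[2, 4], [3, 5], [6]].
After inserting 1: P = [[1, 4], [2, 5], [3], [6]].

So P = [[1, 4], [2, 5], [3], [6]], Q = [[1, 2], [3, 5], [4], [6]].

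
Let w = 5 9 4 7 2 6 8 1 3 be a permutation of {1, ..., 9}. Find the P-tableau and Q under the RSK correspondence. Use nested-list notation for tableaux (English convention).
P = [[1, 3, 8], [2, 6], [4, 7], [5, 9]], Q = [[1, 2, 7], [3, 4], [5, 6], [8, 9]]

Insert each entry of the permutation into P by Schensted row insertion, recording in Q the position of each new cell.

After inserting 5: P = [[5]].
After inserting 9: P = [[5, 9]].
After inserting 4: P = [[4, 9], [5]].
After inserting 7: P = [[4, 7], [5, 9]].
After inserting 2: P = [[2, 7], [4, 9], [5]].
After inserting 6: P = [[2, 6], [4, 7], [5, 9]].
After inserting 8: P = [[2, 6, 8], [4, 7], [5, 9]].
After inserting 1: P = [[1, 6, 8], [2, 7], [4, 9], [5]].
After inserting 3: P = [[1, 3, 8], [2, 6], [4, 7], [5, 9]].

So P = [[1, 3, 8], [2, 6], [4, 7], [5, 9]], Q = [[1, 2, 7], [3, 4], [5, 6], [8, 9]].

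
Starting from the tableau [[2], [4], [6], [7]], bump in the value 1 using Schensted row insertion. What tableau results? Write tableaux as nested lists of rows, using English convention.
In row 1, 1 replaces 2 (the leftmost entry greater than 1); 2 is bumped to row 2. In row 2, 2 replaces 4 (the leftmost entry greater than 2); 4 is bumped to row 3. In row 3, 4 replaces 6 (the leftmost entry greater than 4); 6 is bumped to row 4. In row 4, 6 replaces 7 (the leftmost entry greater than 6); 7 is bumped to row 5. 7 starts a new row 5. The new tableau is [[1], [2], [4], [6], [7]].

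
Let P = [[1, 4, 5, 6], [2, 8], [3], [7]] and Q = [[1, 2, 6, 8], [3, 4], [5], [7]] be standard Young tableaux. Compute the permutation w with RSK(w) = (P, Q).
Reverse RSK: for i = n, n-1, ..., 1, locate i in Q, remove the corresponding corner cell from P, and reverse-bump its entry up through P; the value ejected from row 1 is w(i).

So w = 7 8 3 4 2 5 1 6.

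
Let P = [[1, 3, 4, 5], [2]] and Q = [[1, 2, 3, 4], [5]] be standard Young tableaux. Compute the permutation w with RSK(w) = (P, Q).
2 3 4 5 1

Reverse the RSK construction: for i from n down to 1, find the cell of Q containing i, remove the entry at that cell from P, and reverse-bump it up through P; the value ejected from row 1 is w(i).

Step i=5: Q has 5 at row 2, column 1; remove 2 from row 2 of P and reverse-bump: 2 enters row 1 and ejects 1. So w(5) = 1. P is now [[2, 3, 4, 5]].
Step i=4: Q has 4 at row 1, column 4; remove that cell from P, ejecting 5. So w(4) = 5. P is now [[2, 3, 4]].
Step i=3: Q has 3 at row 1, column 3; remove that cell from P, ejecting 4. So w(3) = 4. P is now [[2, 3]].
Step i=2: Q has 2 at row 1, column 2; remove that cell from P, ejecting 3. So w(2) = 3. P is now [[2]].
Step i=1: Q has 1 at row 1, column 1; remove that cell from P, ejecting 2. So w(1) = 2. P is now [].

So w = 2 3 4 5 1.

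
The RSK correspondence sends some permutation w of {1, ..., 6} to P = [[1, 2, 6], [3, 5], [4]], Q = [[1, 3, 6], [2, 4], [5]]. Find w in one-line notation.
Reverse the RSK construction: for i from n down to 1, find the cell of Q containing i, remove the entry at that cell from P, and reverse-bump it up through P; the value ejected from row 1 is w(i).

Step i=6: Q has 6 at row 1, column 3; remove that cell from P, ejecting 6. So w(6) = 6. P is now [[1, 2], [3, 5], [4]].
Step i=5: Q has 5 at row 3, column 1; remove 4 from row 3 of P and reverse-bump: 4 enters row 2 and ejects 3; 3 enters row 1 and ejects 2. So w(5) = 2. P is now [[1, 3], [4, 5]].
Step i=4: Q has 4 at row 2, column 2; remove 5 from row 2 of P and reverse-bump: 5 enters row 1 and ejects 3. So w(4) = 3. P is now [[1, 5], [4]].
Step i=3: Q has 3 at row 1, column 2; remove that cell from P, ejecting 5. So w(3) = 5. P is now [[1], [4]].
Step i=2: Q has 2 at row 2, column 1; remove 4 from row 2 of P and reverse-bump: 4 enters row 1 and ejects 1. So w(2) = 1. P is now [[4]].
Step i=1: Q has 1 at row 1, column 1; remove that cell from P, ejecting 4. So w(1) = 4. P is now [].

So w = 4 1 5 3 2 6.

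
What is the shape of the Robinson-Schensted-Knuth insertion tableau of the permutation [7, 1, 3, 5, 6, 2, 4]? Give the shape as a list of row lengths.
Row-insert each entry into an empty tableau.

After inserting 7: P = [[7]].
After inserting 1: P = [[1], [7]].
After inserting 3: P = [[1, 3], [7]].
After inserting 5: P = [[1, 3, 5], [7]].
After inserting 6: P = [[1, 3, 5, 6], [7]].
After inserting 2: P = [[1, 2, 5, 6], [3], [7]].
After inserting 4: P = [[1, 2, 4, 6], [3, 5], [7]].

The final insertion tableau P = [[1, 2, 4, 6], [3, 5], [7]] has shape [4, 2, 1].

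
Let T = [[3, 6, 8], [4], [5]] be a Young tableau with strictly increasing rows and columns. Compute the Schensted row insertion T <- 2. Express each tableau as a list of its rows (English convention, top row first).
In row 1, 2 replaces 3 (the leftmost entry greater than 2); 3 is bumped to row 2. In row 2, 3 replaces 4 (the leftmost entry greater than 3); 4 is bumped to row 3. In row 3, 4 replaces 5 (the leftmost entry greater than 4); 5 is bumped to row 4. 5 starts a new row 4. The new tableau is [[2, 6, 8], [3], [4], [5]].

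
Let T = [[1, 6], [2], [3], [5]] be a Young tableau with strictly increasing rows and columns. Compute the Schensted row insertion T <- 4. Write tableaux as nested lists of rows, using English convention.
In row 1, 4 replaces 6 (the leftmost entry greater than 4); 6 is bumped to row 2. 6 is appended to row 2. The new tableau is [[1, 4], [2, 6], [3], [5]].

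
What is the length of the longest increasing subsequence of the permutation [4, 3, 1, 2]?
2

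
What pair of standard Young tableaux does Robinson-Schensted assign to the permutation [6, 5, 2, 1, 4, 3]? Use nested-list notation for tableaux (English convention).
Insert each entry of the permutation into P by Schensted row insertion, recording in Q the position of each new cell.

Insert 6: appended to row 1. P = [[6]].
Insert 5: 5 bumps 6 from row 1; 6 starts row 2. P = [[5], [6]].
Insert 2: 2 bumps 5 from row 1; 5 bumps 6 from row 2; 6 starts row 3. P = [[2], [5], [6]].
Insert 1: 1 bumps 2 from row 1; 2 bumps 5 from row 2; 5 bumps 6 from row 3; 6 starts row 4. P = [[1], [2], [5], [6]].
Insert 4: appended to row 1. P = [[1, 4], [2], [5], [6]].
Insert 3: 3 bumps 4 from row 1; 4 appends to row 2. P = [[1, 3], [2, 4], [5], [6]].

So P = [[1, 3], [2, 4], [5], [6]], Q = [[1, 5], [2, 6], [3], [4]].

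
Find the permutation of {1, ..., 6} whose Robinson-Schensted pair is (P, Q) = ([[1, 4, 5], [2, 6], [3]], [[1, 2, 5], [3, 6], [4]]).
3 4 2 1 6 5

Reverse the RSK construction: for i from n down to 1, find the cell of Q containing i, remove the entry at that cell from P, and reverse-bump it up through P; the value ejected from row 1 is w(i).

Step i=6: Q has 6 at row 2, column 2; remove 6 from row 2 of P and reverse-bump: 6 enters row 1 and ejects 5. So w(6) = 5. P is now [[1, 4, 6], [2], [3]].
Step i=5: Q has 5 at row 1, column 3; remove that cell from P, ejecting 6. So w(5) = 6. P is now [[1, 4], [2], [3]].
Step i=4: Q has 4 at row 3, column 1; remove 3 from row 3 of P and reverse-bump: 3 enters row 2 and ejects 2; 2 enters row 1 and ejects 1. So w(4) = 1. P is now [[2, 4], [3]].
Step i=3: Q has 3 at row 2, column 1; remove 3 from row 2 of P and reverse-bump: 3 enters row 1 and ejects 2. So w(3) = 2. P is now [[3, 4]].
Step i=2: Q has 2 at row 1, column 2; remove that cell from P, ejecting 4. So w(2) = 4. P is now [[3]].
Step i=1: Q has 1 at row 1, column 1; remove that cell from P, ejecting 3. So w(1) = 3. P is now [].

So w = 3 4 2 1 6 5.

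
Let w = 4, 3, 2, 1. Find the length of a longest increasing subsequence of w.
1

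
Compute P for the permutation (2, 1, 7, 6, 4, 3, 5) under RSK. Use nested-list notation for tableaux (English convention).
Insert 2: appended to row 1. P = [[2]].
Insert 1: 1 bumps 2 from row 1; 2 starts row 2. P = [[1], [2]].
Insert 7: appended to row 1. P = [[1, 7], [2]].
Insert 6: 6 bumps 7 from row 1; 7 appends to row 2. P = [[1, 6], [2, 7]].
Insert 4: 4 bumps 6 from row 1; 6 bumps 7 from row 2; 7 starts row 3. P = [[1, 4], [2, 6], [7]].
Insert 3: 3 bumps 4 from row 1; 4 bumps 6 from row 2; 6 bumps 7 from row 3; 7 starts row 4. P = [[1, 3], [2, 4], [6], [7]].
Insert 5: appended to row 1. P = [[1, 3, 5], [2, 4], [6], [7]].

So P = [[1, 3, 5], [2, 4], [6], [7]].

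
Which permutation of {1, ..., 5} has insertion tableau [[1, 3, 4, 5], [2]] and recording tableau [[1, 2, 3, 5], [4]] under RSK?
Reverse the RSK construction: for i from n down to 1, find the cell of Q containing i, remove the entry at that cell from P, and reverse-bump it up through P; the value ejected from row 1 is w(i).

Step i=5: Q has 5 at row 1, column 4; remove that cell from P, ejecting 5. So w(5) = 5. P is now [[1, 3, 4], [2]].
Step i=4: Q has 4 at row 2, column 1; remove 2 from row 2 of P and reverse-bump: 2 enters row 1 and ejects 1. So w(4) = 1. P is now [[2, 3, 4]].
Step i=3: Q has 3 at row 1, column 3; remove that cell from P, ejecting 4. So w(3) = 4. P is now [[2, 3]].
Step i=2: Q has 2 at row 1, column 2; remove that cell from P, ejecting 3. So w(2) = 3. P is now [[2]].
Step i=1: Q has 1 at row 1, column 1; remove that cell from P, ejecting 2. So w(1) = 2. P is now [].

So w = 2 3 4 1 5.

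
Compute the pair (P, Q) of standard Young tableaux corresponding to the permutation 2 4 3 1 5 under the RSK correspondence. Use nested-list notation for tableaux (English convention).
Insert each entry of the permutation into P by Schensted row insertion, recording in Q the position of each new cell.

Insert 2: appended to row 1. P = [[2]].
Insert 4: appended to row 1. P = [[2, 4]].
Insert 3: 3 bumps 4 from row 1; 4 starts row 2. P = [[2, 3], [4]].
Insert 1: 1 bumps 2 from row 1; 2 bumps 4 from row 2; 4 starts row 3. P = [[1, 3], [2], [4]].
Insert 5: appended to row 1. P = [[1, 3, 5], [2], [4]].

So P = [[1, 3, 5], [2], [4]], Q = [[1, 2, 5], [3], [4]].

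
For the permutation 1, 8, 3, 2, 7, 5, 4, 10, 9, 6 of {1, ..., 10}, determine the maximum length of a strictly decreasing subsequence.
4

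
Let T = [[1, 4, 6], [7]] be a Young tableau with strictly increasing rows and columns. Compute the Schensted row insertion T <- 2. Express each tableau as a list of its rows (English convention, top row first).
[[1, 2, 6], [4], [7]]

In row 1, 2 replaces 4 (the leftmost entry greater than 2); 4 is bumped to row 2. In row 2, 4 replaces 7 (the leftmost entry greater than 4); 7 is bumped to row 3. 7 starts a new row 3. The new tableau is [[1, 2, 6], [4], [7]].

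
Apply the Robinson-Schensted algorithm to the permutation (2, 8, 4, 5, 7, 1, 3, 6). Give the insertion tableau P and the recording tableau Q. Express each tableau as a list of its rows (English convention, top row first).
Insert each entry of the permutation into P by Schensted row insertion, recording in Q the position of each new cell.

Insert 2: appended to row 1. P = [[2]].
Insert 8: appended to row 1. P = [[2, 8]].
Insert 4: 4 bumps 8 from row 1; 8 starts row 2. P = [[2, 4], [8]].
Insert 5: appended to row 1. P = [[2, 4, 5], [8]].
Insert 7: appended to row 1. P = [[2, 4, 5, 7], [8]].
Insert 1: 1 bumps 2 from row 1; 2 bumps 8 from row 2; 8 starts row 3. P = [[1, 4, 5, 7], [2], [8]].
Insert 3: 3 bumps 4 from row 1; 4 appends to row 2. P = [[1, 3, 5, 7], [2, 4], [8]].
Insert 6: 6 bumps 7 from row 1; 7 appends to row 2. P = [[1, 3, 5, 6], [2, 4, 7], [8]].

So P = [[1, 3, 5, 6], [2, 4, 7], [8]], Q = [[1, 2, 4, 5], [3, 7, 8], [6]].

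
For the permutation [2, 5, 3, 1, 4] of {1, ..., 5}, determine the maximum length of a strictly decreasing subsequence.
3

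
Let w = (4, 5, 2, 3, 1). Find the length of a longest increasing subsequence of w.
2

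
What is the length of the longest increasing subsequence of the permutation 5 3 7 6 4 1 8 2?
3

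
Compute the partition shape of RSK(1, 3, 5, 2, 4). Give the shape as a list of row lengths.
RSK row insertion gives P = [[1, 2, 4], [3, 5]], which has shape [3, 2].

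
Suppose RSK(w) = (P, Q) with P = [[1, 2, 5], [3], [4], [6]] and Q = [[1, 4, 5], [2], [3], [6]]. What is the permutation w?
6 4 1 3 5 2

Reverse the RSK construction: for i from n down to 1, find the cell of Q containing i, remove the entry at that cell from P, and reverse-bump it up through P; the value ejected from row 1 is w(i).

Step i=6: Q has 6 at row 4, column 1; remove 6 from row 4 of P and reverse-bump: 6 enters row 3 and ejects 4; 4 enters row 2 and ejects 3; 3 enters row 1 and ejects 2. So w(6) = 2. P is now [[1, 3, 5], [4], [6]].
Step i=5: Q has 5 at row 1, column 3; remove that cell from P, ejecting 5. So w(5) = 5. P is now [[1, 3], [4], [6]].
Step i=4: Q has 4 at row 1, column 2; remove that cell from P, ejecting 3. So w(4) = 3. P is now [[1], [4], [6]].
Step i=3: Q has 3 at row 3, column 1; remove 6 from row 3 of P and reverse-bump: 6 enters row 2 and ejects 4; 4 enters row 1 and ejects 1. So w(3) = 1. P is now [[4], [6]].
Step i=2: Q has 2 at row 2, column 1; remove 6 from row 2 of P and reverse-bump: 6 enters row 1 and ejects 4. So w(2) = 4. P is now [[6]].
Step i=1: Q has 1 at row 1, column 1; remove that cell from P, ejecting 6. So w(1) = 6. P is now [].

So w = 6 4 1 3 5 2.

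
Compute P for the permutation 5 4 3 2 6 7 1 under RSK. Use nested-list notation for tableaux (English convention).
P = [[1, 6, 7], [2], [3], [4], [5]]

Insert 5: appended to row 1. P = [[5]].
Insert 4: 4 bumps 5 from row 1; 5 starts row 2. P = [[4], [5]].
Insert 3: 3 bumps 4 from row 1; 4 bumps 5 from row 2; 5 starts row 3. P = [[3], [4], [5]].
Insert 2: 2 bumps 3 from row 1; 3 bumps 4 from row 2; 4 bumps 5 from row 3; 5 starts row 4. P = [[2], [3], [4], [5]].
Insert 6: appended to row 1. P = [[2, 6], [3], [4], [5]].
Insert 7: appended to row 1. P = [[2, 6, 7], [3], [4], [5]].
Insert 1: 1 bumps 2 from row 1; 2 bumps 3 from row 2; 3 bumps 4 from row 3; 4 bumps 5 from row 4; 5 starts row 5. P = [[1, 6, 7], [2], [3], [4], [5]].

So P = [[1, 6, 7], [2], [3], [4], [5]].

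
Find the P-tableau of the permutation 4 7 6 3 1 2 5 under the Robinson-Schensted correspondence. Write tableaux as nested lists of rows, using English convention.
P = [[1, 2, 5], [3, 6], [4], [7]]

Insert 4: appended to row 1. P = [[4]].
Insert 7: appended to row 1. P = [[4, 7]].
Insert 6: 6 bumps 7 from row 1; 7 starts row 2. P = [[4, 6], [7]].
Insert 3: 3 bumps 4 from row 1; 4 bumps 7 from row 2; 7 starts row 3. P = [[3, 6], [4], [7]].
Insert 1: 1 bumps 3 from row 1; 3 bumps 4 from row 2; 4 bumps 7 from row 3; 7 starts row 4. P = [[1, 6], [3], [4], [7]].
Insert 2: 2 bumps 6 from row 1; 6 appends to row 2. P = [[1, 2], [3, 6], [4], [7]].
Insert 5: appended to row 1. P = [[1, 2, 5], [3, 6], [4], [7]].

So P = [[1, 2, 5], [3, 6], [4], [7]].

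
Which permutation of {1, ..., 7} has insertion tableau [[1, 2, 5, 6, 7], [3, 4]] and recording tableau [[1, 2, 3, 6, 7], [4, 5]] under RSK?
Reverse the RSK construction: for i from n down to 1, find the cell of Q containing i, remove the entry at that cell from P, and reverse-bump it up through P; the value ejected from row 1 is w(i).

Step i=7: Q has 7 at row 1, column 5; remove that cell from P, ejecting 7. So w(7) = 7. P is now [[1, 2, 5, 6], [3, 4]].
Step i=6: Q has 6 at row 1, column 4; remove that cell from P, ejecting 6. So w(6) = 6. P is now [[1, 2, 5], [3, 4]].
Step i=5: Q has 5 at row 2, column 2; remove 4 from row 2 of P and reverse-bump: 4 enters row 1 and ejects 2. So w(5) = 2. P is now [[1, 4, 5], [3]].
Step i=4: Q has 4 at row 2, column 1; remove 3 from row 2 of P and reverse-bump: 3 enters row 1 and ejects 1. So w(4) = 1. P is now [[3, 4, 5]].
Step i=3: Q has 3 at row 1, column 3; remove that cell from P, ejecting 5. So w(3) = 5. P is now [[3, 4]].
Step i=2: Q has 2 at row 1, column 2; remove that cell from P, ejecting 4. So w(2) = 4. P is now [[3]].
Step i=1: Q has 1 at row 1, column 1; remove that cell from P, ejecting 3. So w(1) = 3. P is now [].

So w = 3 4 5 1 2 6 7.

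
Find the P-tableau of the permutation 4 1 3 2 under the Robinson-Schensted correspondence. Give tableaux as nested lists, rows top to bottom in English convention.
P = [[1, 2], [3], [4]]

Insert 4: appended to row 1. P = [[4]].
Insert 1: 1 bumps 4 from row 1; 4 starts row 2. P = [[1], [4]].
Insert 3: appended to row 1. P = [[1, 3], [4]].
Insert 2: 2 bumps 3 from row 1; 3 bumps 4 from row 2; 4 starts row 3. P = [[1, 2], [3], [4]].

So P = [[1, 2], [3], [4]].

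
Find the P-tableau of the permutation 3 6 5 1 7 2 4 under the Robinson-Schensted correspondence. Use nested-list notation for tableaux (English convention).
P = [[1, 2, 4], [3, 5, 7], [6]]

Insert 3: appended to row 1. P = [[3]].
Insert 6: appended to row 1. P = [[3, 6]].
Insert 5: 5 bumps 6 from row 1; 6 starts row 2. P = [[3, 5], [6]].
Insert 1: 1 bumps 3 from row 1; 3 bumps 6 from row 2; 6 starts row 3. P = [[1, 5], [3], [6]].
Insert 7: appended to row 1. P = [[1, 5, 7], [3], [6]].
Insert 2: 2 bumps 5 from row 1; 5 appends to row 2. P = [[1, 2, 7], [3, 5], [6]].
Insert 4: 4 bumps 7 from row 1; 7 appends to row 2. P = [[1, 2, 4], [3, 5, 7], [6]].

So P = [[1, 2, 4], [3, 5, 7], [6]].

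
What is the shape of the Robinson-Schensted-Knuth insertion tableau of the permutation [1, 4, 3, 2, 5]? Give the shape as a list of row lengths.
[3, 1, 1]

Row-insert each entry into an empty tableau.

After inserting 1: P = [[1]].
After inserting 4: P = [[1, 4]].
After inserting 3: P = [[1, 3], [4]].
After inserting 2: P = [[1, 2], [3], [4]].
After inserting 5: P = [[1, 2, 5], [3], [4]].

The final insertion tableau P = [[1, 2, 5], [3], [4]] has shape [3, 1, 1].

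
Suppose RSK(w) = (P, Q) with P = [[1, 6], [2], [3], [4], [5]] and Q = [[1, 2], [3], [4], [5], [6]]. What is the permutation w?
Reverse RSK: for i = n, n-1, ..., 1, locate i in Q, remove the corresponding corner cell from P, and reverse-bump its entry up through P; the value ejected from row 1 is w(i).

So w = 5 6 4 3 2 1.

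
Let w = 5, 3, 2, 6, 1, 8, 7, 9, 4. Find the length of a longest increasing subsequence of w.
4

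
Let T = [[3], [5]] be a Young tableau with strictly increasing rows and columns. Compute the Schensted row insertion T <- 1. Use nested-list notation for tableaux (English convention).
In row 1, 1 replaces 3 (the leftmost entry greater than 1); 3 is bumped to row 2. In row 2, 3 replaces 5 (the leftmost entry greater than 3); 5 is bumped to row 3. 5 starts a new row 3. The new tableau is [[1], [3], [5]].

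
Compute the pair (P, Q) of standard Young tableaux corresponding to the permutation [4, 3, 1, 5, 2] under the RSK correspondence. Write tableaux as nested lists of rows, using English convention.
P = [[1, 2], [3, 5], [4]], Q = [[1, 4], [2, 5], [3]]

Insert each entry of the permutation into P by Schensted row insertion, recording in Q the position of each new cell.

Insert 4: appended to row 1. P = [[4]], Q = [[1]].
Insert 3: 3 bumps 4 from row 1; 4 starts row 2. P = [[3], [4]], Q = [[1], [2]].
Insert 1: 1 bumps 3 from row 1; 3 bumps 4 from row 2; 4 starts row 3. P = [[1], [3], [4]], Q = [[1], [2], [3]].
Insert 5: appended to row 1. P = [[1, 5], [3], [4]], Q = [[1, 4], [2], [3]].
Insert 2: 2 bumps 5 from row 1; 5 appends to row 2. P = [[1, 2], [3, 5], [4]], Q = [[1, 4], [2, 5], [3]].

So P = [[1, 2], [3, 5], [4]], Q = [[1, 4], [2, 5], [3]].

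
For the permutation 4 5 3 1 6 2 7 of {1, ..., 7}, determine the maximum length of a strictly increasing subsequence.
4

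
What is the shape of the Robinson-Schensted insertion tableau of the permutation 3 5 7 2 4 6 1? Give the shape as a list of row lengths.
Row-insert each entry into an empty tableau.

After inserting 3: P = [[3]].
After inserting 5: P = [[3, 5]].
After inserting 7: P = [[3, 5, 7]].
After inserting 2: P = [[2, 5, 7], [3]].
After inserting 4: P = [[2, 4, 7], [3, 5]].
After inserting 6: P = [[2, 4, 6], [3, 5, 7]].
After inserting 1: P = [[1, 4, 6], [2, 5, 7], [3]].

The final insertion tableau P = [[1, 4, 6], [2, 5, 7], [3]] has shape [3, 3, 1].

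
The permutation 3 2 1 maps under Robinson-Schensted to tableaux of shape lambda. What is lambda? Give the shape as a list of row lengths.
[1, 1, 1]

Row-insert each entry into an empty tableau.

After inserting 3: P = [[3]].
After inserting 2: P = [[2], [3]].
After inserting 1: P = [[1], [2], [3]].

The final insertion tableau P = [[1], [2], [3]] has shape [1, 1, 1].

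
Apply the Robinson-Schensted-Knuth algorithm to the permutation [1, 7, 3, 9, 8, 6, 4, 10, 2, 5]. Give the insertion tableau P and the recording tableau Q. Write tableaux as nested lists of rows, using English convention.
Insert each entry of the permutation into P by Schensted row insertion, recording in Q the position of each new cell.

Insert 1: appended to row 1. P = [[1]].
Insert 7: appended to row 1. P = [[1, 7]].
Insert 3: 3 bumps 7 from row 1; 7 starts row 2. P = [[1, 3], [7]].
Insert 9: appended to row 1. P = [[1, 3, 9], [7]].
Insert 8: 8 bumps 9 from row 1; 9 appends to row 2. P = [[1, 3, 8], [7, 9]].
Insert 6: 6 bumps 8 from row 1; 8 bumps 9 from row 2; 9 starts row 3. P = [[1, 3, 6], [7, 8], [9]].
Insert 4: 4 bumps 6 from row 1; 6 bumps 7 from row 2; 7 bumps 9 from row 3; 9 starts row 4. P = [[1, 3, 4], [6, 8], [7], [9]].
Insert 10: appended to row 1. P = [[1, 3, 4, 10], [6, 8], [7], [9]].
Insert 2: 2 bumps 3 from row 1; 3 bumps 6 from row 2; 6 bumps 7 from row 3; 7 bumps 9 from row 4; 9 starts row 5. P = [[1, 2, 4, 10], [3, 8], [6], [7], [9]].
Insert 5: 5 bumps 10 from row 1; 10 appends to row 2. P = [[1, 2, 4, 5], [3, 8, 10], [6], [7], [9]].

So P = [[1, 2, 4, 5], [3, 8, 10], [6], [7], [9]], Q = [[1, 2, 4, 8], [3, 5, 10], [6], [7], [9]].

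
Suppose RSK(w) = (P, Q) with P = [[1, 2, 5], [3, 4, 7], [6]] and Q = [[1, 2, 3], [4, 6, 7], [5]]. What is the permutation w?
3 6 7 4 1 2 5

Reverse the RSK construction: for i from n down to 1, find the cell of Q containing i, remove the entry at that cell from P, and reverse-bump it up through P; the value ejected from row 1 is w(i).

Step i=7: Q has 7 at row 2, column 3; remove 7 from row 2 of P and reverse-bump: 7 enters row 1 and ejects 5. So w(7) = 5. P is now [[1, 2, 7], [3, 4], [6]].
Step i=6: Q has 6 at row 2, column 2; remove 4 from row 2 of P and reverse-bump: 4 enters row 1 and ejects 2. So w(6) = 2. P is now [[1, 4, 7], [3], [6]].
Step i=5: Q has 5 at row 3, column 1; remove 6 from row 3 of P and reverse-bump: 6 enters row 2 and ejects 3; 3 enters row 1 and ejects 1. So w(5) = 1. P is now [[3, 4, 7], [6]].
Step i=4: Q has 4 at row 2, column 1; remove 6 from row 2 of P and reverse-bump: 6 enters row 1 and ejects 4. So w(4) = 4. P is now [[3, 6, 7]].
Step i=3: Q has 3 at row 1, column 3; remove that cell from P, ejecting 7. So w(3) = 7. P is now [[3, 6]].
Step i=2: Q has 2 at row 1, column 2; remove that cell from P, ejecting 6. So w(2) = 6. P is now [[3]].
Step i=1: Q has 1 at row 1, column 1; remove that cell from P, ejecting 3. So w(1) = 3. P is now [].

So w = 3 6 7 4 1 2 5.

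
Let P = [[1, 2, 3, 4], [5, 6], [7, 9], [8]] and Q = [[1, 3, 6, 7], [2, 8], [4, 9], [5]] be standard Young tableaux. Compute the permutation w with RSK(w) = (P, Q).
8 1 7 5 2 3 9 6 4

Reverse the RSK construction: for i from n down to 1, find the cell of Q containing i, remove the entry at that cell from P, and reverse-bump it up through P; the value ejected from row 1 is w(i).

Step i=9: Q has 9 at row 3, column 2; remove 9 from row 3 of P and reverse-bump: 9 enters row 2 and ejects 6; 6 enters row 1 and ejects 4. So w(9) = 4. P is now [[1, 2, 3, 6], [5, 9], [7], [8]].
Step i=8: Q has 8 at row 2, column 2; remove 9 from row 2 of P and reverse-bump: 9 enters row 1 and ejects 6. So w(8) = 6. P is now [[1, 2, 3, 9], [5], [7], [8]].
Step i=7: Q has 7 at row 1, column 4; remove that cell from P, ejecting 9. So w(7) = 9. P is now [[1, 2, 3], [5], [7], [8]].
Step i=6: Q has 6 at row 1, column 3; remove that cell from P, ejecting 3. So w(6) = 3. P is now [[1, 2], [5], [7], [8]].
Step i=5: Q has 5 at row 4, column 1; remove 8 from row 4 of P and reverse-bump: 8 enters row 3 and ejects 7; 7 enters row 2 and ejects 5; 5 enters row 1 and ejects 2. So w(5) = 2. P is now [[1, 5], [7], [8]].
Step i=4: Q has 4 at row 3, column 1; remove 8 from row 3 of P and reverse-bump: 8 enters row 2 and ejects 7; 7 enters row 1 and ejects 5. So w(4) = 5. P is now [[1, 7], [8]].
Step i=3: Q has 3 at row 1, column 2; remove that cell from P, ejecting 7. So w(3) = 7. P is now [[1], [8]].
Step i=2: Q has 2 at row 2, column 1; remove 8 from row 2 of P and reverse-bump: 8 enters row 1 and ejects 1. So w(2) = 1. P is now [[8]].
Step i=1: Q has 1 at row 1, column 1; remove that cell from P, ejecting 8. So w(1) = 8. P is now [].

So w = 8 1 7 5 2 3 9 6 4.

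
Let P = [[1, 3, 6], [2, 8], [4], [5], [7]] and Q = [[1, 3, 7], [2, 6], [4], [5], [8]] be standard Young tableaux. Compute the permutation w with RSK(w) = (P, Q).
7 5 8 4 2 3 6 1

Reverse the RSK construction: for i from n down to 1, find the cell of Q containing i, remove the entry at that cell from P, and reverse-bump it up through P; the value ejected from row 1 is w(i).

Step i=8: Q has 8 at row 5, column 1; remove 7 from row 5 of P and reverse-bump: 7 enters row 4 and ejects 5; 5 enters row 3 and ejects 4; 4 enters row 2 and ejects 2; 2 enters row 1 and ejects 1. So w(8) = 1. P is now [[2, 3, 6], [4, 8], [5], [7]].
Step i=7: Q has 7 at row 1, column 3; remove that cell from P, ejecting 6. So w(7) = 6. P is now [[2, 3], [4, 8], [5], [7]].
Step i=6: Q has 6 at row 2, column 2; remove 8 from row 2 of P and reverse-bump: 8 enters row 1 and ejects 3. So w(6) = 3. P is now [[2, 8], [4], [5], [7]].
Step i=5: Q has 5 at row 4, column 1; remove 7 from row 4 of P and reverse-bump: 7 enters row 3 and ejects 5; 5 enters row 2 and ejects 4; 4 enters row 1 and ejects 2. So w(5) = 2. P is now [[4, 8], [5], [7]].
Step i=4: Q has 4 at row 3, column 1; remove 7 from row 3 of P and reverse-bump: 7 enters row 2 and ejects 5; 5 enters row 1 and ejects 4. So w(4) = 4. P is now [[5, 8], [7]].
Step i=3: Q has 3 at row 1, column 2; remove that cell from P, ejecting 8. So w(3) = 8. P is now [[5], [7]].
Step i=2: Q has 2 at row 2, column 1; remove 7 from row 2 of P and reverse-bump: 7 enters row 1 and ejects 5. So w(2) = 5. P is now [[7]].
Step i=1: Q has 1 at row 1, column 1; remove that cell from P, ejecting 7. So w(1) = 7. P is now [].

So w = 7 5 8 4 2 3 6 1.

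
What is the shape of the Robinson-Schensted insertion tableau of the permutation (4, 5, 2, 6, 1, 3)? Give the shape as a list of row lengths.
[3, 2, 1]

Row-insert each entry into an empty tableau.

After inserting 4: P = [[4]].
After inserting 5: P = [[4, 5]].
After inserting 2: P = [[2, 5], [4]].
After inserting 6: P = [[2, 5, 6], [4]].
After inserting 1: P = [[1, 5, 6], [2], [4]].
After inserting 3: P = [[1, 3, 6], [2, 5], [4]].

The final insertion tableau P = [[1, 3, 6], [2, 5], [4]] has shape [3, 2, 1].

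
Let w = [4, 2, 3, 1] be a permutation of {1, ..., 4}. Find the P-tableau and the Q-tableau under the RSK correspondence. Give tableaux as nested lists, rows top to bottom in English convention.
P = [[1, 3], [2], [4]], Q = [[1, 3], [2], [4]]

Insert each entry of the permutation into P by Schensted row insertion, recording in Q the position of each new cell.

Insert 4: appended to row 1. P = [[4]], Q = [[1]].
Insert 2: 2 bumps 4 from row 1; 4 starts row 2. P = [[2], [4]], Q = [[1], [2]].
Insert 3: appended to row 1. P = [[2, 3], [4]], Q = [[1, 3], [2]].
Insert 1: 1 bumps 2 from row 1; 2 bumps 4 from row 2; 4 starts row 3. P = [[1, 3], [2], [4]], Q = [[1, 3], [2], [4]].

So P = [[1, 3], [2], [4]], Q = [[1, 3], [2], [4]].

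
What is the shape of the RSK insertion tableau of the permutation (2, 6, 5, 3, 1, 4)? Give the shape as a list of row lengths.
[3, 1, 1, 1]

Row-insert each entry into an empty tableau.

After inserting 2: P = [[2]].
After inserting 6: P = [[2, 6]].
After inserting 5: P = [[2, 5], [6]].
After inserting 3: P = [[2, 3], [5], [6]].
After inserting 1: P = [[1, 3], [2], [5], [6]].
After inserting 4: P = [[1, 3, 4], [2], [5], [6]].

The final insertion tableau P = [[1, 3, 4], [2], [5], [6]] has shape [3, 1, 1, 1].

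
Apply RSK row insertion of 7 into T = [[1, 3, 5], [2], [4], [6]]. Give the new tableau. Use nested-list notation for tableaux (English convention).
[[1, 3, 5, 7], [2], [4], [6]]

7 is larger than every entry of row 1, so it is appended to row 1. The new tableau is [[1, 3, 5, 7], [2], [4], [6]].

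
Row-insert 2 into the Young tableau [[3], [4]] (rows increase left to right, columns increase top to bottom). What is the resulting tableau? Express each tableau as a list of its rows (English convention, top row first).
In row 1, 2 replaces 3 (the leftmost entry greater than 2); 3 is bumped to row 2. In row 2, 3 replaces 4 (the leftmost entry greater than 3); 4 is bumped to row 3. 4 starts a new row 3. The new tableau is [[2], [3], [4]].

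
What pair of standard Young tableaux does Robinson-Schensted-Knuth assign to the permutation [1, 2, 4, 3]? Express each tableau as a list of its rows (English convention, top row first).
P = [[1, 2, 3], [4]], Q = [[1, 2, 3], [4]]

Insert each entry of the permutation into P by Schensted row insertion, recording in Q the position of each new cell.

Insert 1: appended to row 1. P = [[1]], Q = [[1]].
Insert 2: appended to row 1. P = [[1, 2]], Q = [[1, 2]].
Insert 4: appended to row 1. P = [[1, 2, 4]], Q = [[1, 2, 3]].
Insert 3: 3 bumps 4 from row 1; 4 starts row 2. P = [[1, 2, 3], [4]], Q = [[1, 2, 3], [4]].

So P = [[1, 2, 3], [4]], Q = [[1, 2, 3], [4]].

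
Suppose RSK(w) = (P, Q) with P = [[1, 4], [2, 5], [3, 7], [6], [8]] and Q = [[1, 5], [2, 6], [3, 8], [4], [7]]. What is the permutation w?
Reverse the RSK construction: for i from n down to 1, find the cell of Q containing i, remove the entry at that cell from P, and reverse-bump it up through P; the value ejected from row 1 is w(i).

Step i=8: Q has 8 at row 3, column 2; remove 7 from row 3 of P and reverse-bump: 7 enters row 2 and ejects 5; 5 enters row 1 and ejects 4. So w(8) = 4. P is now [[1, 5], [2, 7], [3], [6], [8]].
Step i=7: Q has 7 at row 5, column 1; remove 8 from row 5 of P and reverse-bump: 8 enters row 4 and ejects 6; 6 enters row 3 and ejects 3; 3 enters row 2 and ejects 2; 2 enters row 1 and ejects 1. So w(7) = 1. P is now [[2, 5], [3, 7], [6], [8]].
Step i=6: Q has 6 at row 2, column 2; remove 7 from row 2 of P and reverse-bump: 7 enters row 1 and ejects 5. So w(6) = 5. P is now [[2, 7], [3], [6], [8]].
Step i=5: Q has 5 at row 1, column 2; remove that cell from P, ejecting 7. So w(5) = 7. P is now [[2], [3], [6], [8]].
Step i=4: Q has 4 at row 4, column 1; remove 8 from row 4 of P and reverse-bump: 8 enters row 3 and ejects 6; 6 enters row 2 and ejects 3; 3 enters row 1 and ejects 2. So w(4) = 2. P is now [[3], [6], [8]].
Step i=3: Q has 3 at row 3, column 1; remove 8 from row 3 of P and reverse-bump: 8 enters row 2 and ejects 6; 6 enters row 1 and ejects 3. So w(3) = 3. P is now [[6], [8]].
Step i=2: Q has 2 at row 2, column 1; remove 8 from row 2 of P and reverse-bump: 8 enters row 1 and ejects 6. So w(2) = 6. P is now [[8]].
Step i=1: Q has 1 at row 1, column 1; remove that cell from P, ejecting 8. So w(1) = 8. P is now [].

So w = 8 6 3 2 7 5 1 4.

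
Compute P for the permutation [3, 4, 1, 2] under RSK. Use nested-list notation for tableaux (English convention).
P = [[1, 2], [3, 4]]

Insert 3: appended to row 1. P = [[3]].
Insert 4: appended to row 1. P = [[3, 4]].
Insert 1: 1 bumps 3 from row 1; 3 starts row 2. P = [[1, 4], [3]].
Insert 2: 2 bumps 4 from row 1; 4 appends to row 2. P = [[1, 2], [3, 4]].

So P = [[1, 2], [3, 4]].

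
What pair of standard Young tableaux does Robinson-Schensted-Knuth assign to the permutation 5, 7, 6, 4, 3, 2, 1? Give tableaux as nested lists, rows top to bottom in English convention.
Insert each entry of the permutation into P by Schensted row insertion, recording in Q the position of each new cell.

After inserting 5: P = [[5]].
After inserting 7: P = [[5, 7]].
After inserting 6: P = [[5, 6], [7]].
After inserting 4: P = [[4, 6], [5], [7]].
After inserting 3: P = [[3, 6], [4], [5], [7]].
After inserting 2: P = [[2, 6], [3], [4], [5], [7]].
After inserting 1: P = [[1, 6], [2], [3], [4], [5], [7]].

So P = [[1, 6], [2], [3], [4], [5], [7]], Q = [[1, 2], [3], [4], [5], [6], [7]].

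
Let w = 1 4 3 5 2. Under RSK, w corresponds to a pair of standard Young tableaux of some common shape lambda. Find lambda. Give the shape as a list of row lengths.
Row-insert each entry into an empty tableau.

After inserting 1: P = [[1]].
After inserting 4: P = [[1, 4]].
After inserting 3: P = [[1, 3], [4]].
After inserting 5: P = [[1, 3, 5], [4]].
After inserting 2: P = [[1, 2, 5], [3], [4]].

The final insertion tableau P = [[1, 2, 5], [3], [4]] has shape [3, 1, 1].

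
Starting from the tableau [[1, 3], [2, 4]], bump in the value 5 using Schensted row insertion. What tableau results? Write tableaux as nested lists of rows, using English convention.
5 is larger than every entry of row 1, so it is appended to row 1. The new tableau is [[1, 3, 5], [2, 4]].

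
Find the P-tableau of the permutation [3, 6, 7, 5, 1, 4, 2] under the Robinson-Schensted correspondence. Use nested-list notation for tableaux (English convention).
After inserting 3: P = [[3]].
After inserting 6: P = [[3, 6]].
After inserting 7: P = [[3, 6, 7]].
After inserting 5: P = [[3, 5, 7], [6]].
After inserting 1: P = [[1, 5, 7], [3], [6]].
After inserting 4: P = [[1, 4, 7], [3, 5], [6]].
After inserting 2: P = [[1, 2, 7], [3, 4], [5], [6]].

So P = [[1, 2, 7], [3, 4], [5], [6]].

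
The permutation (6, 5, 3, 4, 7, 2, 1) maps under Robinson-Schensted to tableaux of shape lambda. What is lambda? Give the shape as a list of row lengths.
[3, 1, 1, 1, 1]

Row-insert each entry into an empty tableau.

After inserting 6: P = [[6]].
After inserting 5: P = [[5], [6]].
After inserting 3: P = [[3], [5], [6]].
After inserting 4: P = [[3, 4], [5], [6]].
After inserting 7: P = [[3, 4, 7], [5], [6]].
After inserting 2: P = [[2, 4, 7], [3], [5], [6]].
After inserting 1: P = [[1, 4, 7], [2], [3], [5], [6]].

The final insertion tableau P = [[1, 4, 7], [2], [3], [5], [6]] has shape [3, 1, 1, 1, 1].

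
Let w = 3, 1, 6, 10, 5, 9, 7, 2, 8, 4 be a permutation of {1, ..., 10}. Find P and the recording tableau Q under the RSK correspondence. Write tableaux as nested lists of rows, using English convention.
Insert each entry of the permutation into P by Schensted row insertion, recording in Q the position of each new cell.

Insert 3: appended to row 1. P = [[3]], Q = [[1]].
Insert 1: 1 bumps 3 from row 1; 3 starts row 2. P = [[1], [3]], Q = [[1], [2]].
Insert 6: appended to row 1. P = [[1, 6], [3]], Q = [[1, 3], [2]].
Insert 10: appended to row 1. P = [[1, 6, 10], [3]], Q = [[1, 3, 4], [2]].
Insert 5: 5 bumps 6 from row 1; 6 appends to row 2. P = [[1, 5, 10], [3, 6]], Q = [[1, 3, 4], [2, 5]].
Insert 9: 9 bumps 10 from row 1; 10 appends to row 2. P = [[1, 5, 9], [3, 6, 10]], Q = [[1, 3, 4], [2, 5, 6]].
Insert 7: 7 bumps 9 from row 1; 9 bumps 10 from row 2; 10 starts row 3. P = [[1, 5, 7], [3, 6, 9], [10]], Q = [[1, 3, 4], [2, 5, 6], [7]].
Insert 2: 2 bumps 5 from row 1; 5 bumps 6 from row 2; 6 bumps 10 from row 3; 10 starts row 4. P = [[1, 2, 7], [3, 5, 9], [6], [10]], Q = [[1, 3, 4], [2, 5, 6], [7], [8]].
Insert 8: appended to row 1. P = [[1, 2, 7, 8], [3, 5, 9], [6], [10]], Q = [[1, 3, 4, 9], [2, 5, 6], [7], [8]].
Insert 4: 4 bumps 7 from row 1; 7 bumps 9 from row 2; 9 appends to row 3. P = [[1, 2, 4, 8], [3, 5, 7], [6, 9], [10]], Q = [[1, 3, 4, 9], [2, 5, 6], [7, 10], [8]].

So P = [[1, 2, 4, 8], [3, 5, 7], [6, 9], [10]], Q = [[1, 3, 4, 9], [2, 5, 6], [7, 10], [8]].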